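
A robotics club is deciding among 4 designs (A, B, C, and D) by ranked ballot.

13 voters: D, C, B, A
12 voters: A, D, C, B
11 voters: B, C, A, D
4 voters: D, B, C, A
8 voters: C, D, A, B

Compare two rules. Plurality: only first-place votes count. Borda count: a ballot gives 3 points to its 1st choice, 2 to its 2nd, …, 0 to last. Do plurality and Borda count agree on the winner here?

Yes

Plurality first-place counts: A 12, B 11, C 8, D 17 → D.
Borda totals: A 55, B 54, C 88, D 91 → D.
The two rules agree on D.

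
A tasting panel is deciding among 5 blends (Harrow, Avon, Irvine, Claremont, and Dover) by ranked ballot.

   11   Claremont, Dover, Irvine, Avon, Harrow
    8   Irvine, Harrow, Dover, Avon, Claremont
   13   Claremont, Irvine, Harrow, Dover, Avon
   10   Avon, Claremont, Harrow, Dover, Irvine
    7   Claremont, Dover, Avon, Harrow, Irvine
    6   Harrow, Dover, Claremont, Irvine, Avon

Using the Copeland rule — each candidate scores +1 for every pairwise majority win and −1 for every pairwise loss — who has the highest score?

Pairwise results:
  Harrow vs Avon: Avon wins 28–27.
  Harrow vs Irvine: Irvine wins 32–23.
  Harrow vs Claremont: Claremont wins 41–14.
  Harrow vs Dover: Harrow wins 37–18.
  Avon vs Irvine: Irvine wins 38–17.
  Avon vs Claremont: Claremont wins 37–18.
  Avon vs Dover: Dover wins 45–10.
  Irvine vs Claremont: Claremont wins 47–8.
  Irvine vs Dover: Dover wins 34–21.
  Claremont vs Dover: Claremont wins 41–14.
Copeland scores (wins − losses):
  Harrow: 1 − 3 = -2
  Avon: 1 − 3 = -2
  Irvine: 2 − 2 = 0
  Claremont: 4 − 0 = 4
  Dover: 2 − 2 = 0
Claremont has the best Copeland score.

Claremont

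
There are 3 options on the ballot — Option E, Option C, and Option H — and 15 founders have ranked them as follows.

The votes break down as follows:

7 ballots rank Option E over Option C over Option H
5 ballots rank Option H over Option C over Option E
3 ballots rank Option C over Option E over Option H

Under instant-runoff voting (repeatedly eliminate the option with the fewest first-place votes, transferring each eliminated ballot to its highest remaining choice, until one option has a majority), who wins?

Option E

Round 1: Option E 7, Option H 5, Option C 3. Option C has the fewest and is eliminated.
Round 2: Option E 10, Option H 5. Option E has a majority.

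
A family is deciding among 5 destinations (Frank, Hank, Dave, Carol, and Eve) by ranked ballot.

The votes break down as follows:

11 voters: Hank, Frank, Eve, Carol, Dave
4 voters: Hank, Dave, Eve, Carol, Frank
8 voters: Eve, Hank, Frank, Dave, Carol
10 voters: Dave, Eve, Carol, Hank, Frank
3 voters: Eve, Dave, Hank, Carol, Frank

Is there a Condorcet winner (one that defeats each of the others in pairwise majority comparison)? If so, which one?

Head-to-head results (36 voters total):
Frank vs Hank: Hank wins 36–0.
Frank vs Dave: Frank wins 19–17.
Frank vs Carol: Frank wins 19–17.
Frank vs Eve: Eve wins 25–11.
Hank vs Dave: Hank wins 23–13.
Hank vs Carol: Hank wins 26–10.
Hank vs Eve: Eve wins 21–15.
Dave vs Carol: Dave wins 25–11.
Dave vs Eve: Eve wins 22–14.
Carol vs Eve: Eve wins 36–0.
Eve beats each rival — Frank (25–11), Hank (21–15), Dave (22–14), Carol (36–0) — so Eve is the Condorcet winner.

Eve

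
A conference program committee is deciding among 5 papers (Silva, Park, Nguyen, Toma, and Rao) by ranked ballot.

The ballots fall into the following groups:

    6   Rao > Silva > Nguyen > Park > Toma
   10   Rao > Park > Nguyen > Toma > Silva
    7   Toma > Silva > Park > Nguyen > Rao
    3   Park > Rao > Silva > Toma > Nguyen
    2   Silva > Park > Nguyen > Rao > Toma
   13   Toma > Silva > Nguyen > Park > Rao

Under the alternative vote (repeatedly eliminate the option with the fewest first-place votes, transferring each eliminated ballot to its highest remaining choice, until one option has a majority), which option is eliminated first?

Nguyen

Round 1: Toma 20, Rao 16, Park 3, Silva 2, Nguyen 0. Nguyen has the fewest and is eliminated.
Round 2: Toma 20, Rao 16, Park 3, Silva 2. Silva has the fewest and is eliminated.
Round 3: Toma 20, Rao 16, Park 5. Park has the fewest and is eliminated.
Round 4: Rao 21, Toma 20. Rao has a majority.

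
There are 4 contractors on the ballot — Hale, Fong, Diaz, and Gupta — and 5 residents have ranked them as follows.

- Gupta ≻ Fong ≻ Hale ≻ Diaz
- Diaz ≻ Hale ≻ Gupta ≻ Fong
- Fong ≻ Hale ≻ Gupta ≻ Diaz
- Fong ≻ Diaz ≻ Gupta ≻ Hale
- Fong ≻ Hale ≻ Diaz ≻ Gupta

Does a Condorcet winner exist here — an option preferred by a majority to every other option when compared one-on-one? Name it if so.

Fong

Head-to-head results (5 voters total):
Hale vs Fong: Fong wins 4–1.
Hale vs Diaz: Hale wins 3–2.
Hale vs Gupta: Hale wins 3–2.
Fong vs Diaz: Fong wins 4–1.
Fong vs Gupta: Fong wins 3–2.
Diaz vs Gupta: Diaz wins 3–2.
Fong beats each rival — Hale (4–1), Diaz (4–1), Gupta (3–2) — so Fong is the Condorcet winner.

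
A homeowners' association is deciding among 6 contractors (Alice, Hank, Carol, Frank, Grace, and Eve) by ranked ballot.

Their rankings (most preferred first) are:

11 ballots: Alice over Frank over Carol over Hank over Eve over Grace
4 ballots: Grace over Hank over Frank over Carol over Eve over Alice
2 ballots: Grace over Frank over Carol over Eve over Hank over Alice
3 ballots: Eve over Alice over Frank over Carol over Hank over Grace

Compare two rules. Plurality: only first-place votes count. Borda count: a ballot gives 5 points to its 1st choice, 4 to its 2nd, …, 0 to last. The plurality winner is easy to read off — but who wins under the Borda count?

Frank

Plurality first-place counts: Alice 11, Hank 0, Carol 0, Frank 0, Grace 6, Eve 3 → Alice.
Borda totals: Alice 67, Hank 43, Carol 53, Frank 73, Grace 30, Eve 34 → Frank.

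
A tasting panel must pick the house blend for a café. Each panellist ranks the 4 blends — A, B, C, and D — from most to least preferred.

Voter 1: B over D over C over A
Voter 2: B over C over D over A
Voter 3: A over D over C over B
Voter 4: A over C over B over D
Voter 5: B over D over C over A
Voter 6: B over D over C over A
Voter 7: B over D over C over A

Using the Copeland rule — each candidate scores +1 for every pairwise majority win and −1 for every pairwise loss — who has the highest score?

Pairwise results:
  A vs B: B wins 5–2.
  A vs C: C wins 5–2.
  A vs D: D wins 5–2.
  B vs C: B wins 5–2.
  B vs D: B wins 6–1.
  C vs D: D wins 5–2.
Copeland scores (wins − losses):
  A: 0 − 3 = -3
  B: 3 − 0 = 3
  C: 1 − 2 = -1
  D: 2 − 1 = 1
B has the best Copeland score.

B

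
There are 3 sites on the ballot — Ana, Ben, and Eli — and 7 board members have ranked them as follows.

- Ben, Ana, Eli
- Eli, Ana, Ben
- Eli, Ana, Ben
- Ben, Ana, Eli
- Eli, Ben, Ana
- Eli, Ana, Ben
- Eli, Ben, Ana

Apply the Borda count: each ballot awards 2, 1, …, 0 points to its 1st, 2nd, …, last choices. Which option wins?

Borda scores:
  Ana: 1 + 1 + 1 + 1 + 0 + 1 + 0 = 5
  Ben: 2 + 0 + 0 + 2 + 1 + 0 + 1 = 6
  Eli: 0 + 2 + 2 + 0 + 2 + 2 + 2 = 10
Eli has the highest total.

Eli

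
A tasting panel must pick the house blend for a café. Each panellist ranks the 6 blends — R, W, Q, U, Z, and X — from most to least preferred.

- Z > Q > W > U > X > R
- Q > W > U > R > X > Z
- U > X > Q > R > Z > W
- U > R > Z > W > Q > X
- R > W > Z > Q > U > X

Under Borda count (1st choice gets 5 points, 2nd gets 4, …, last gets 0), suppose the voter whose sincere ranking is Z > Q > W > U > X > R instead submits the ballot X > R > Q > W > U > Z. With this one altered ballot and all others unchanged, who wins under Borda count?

R

Borda totals with the altered ballot: R 17, W 12, Q 14, U 15, Z 7, X 10.
The switch changes the winner from U to R.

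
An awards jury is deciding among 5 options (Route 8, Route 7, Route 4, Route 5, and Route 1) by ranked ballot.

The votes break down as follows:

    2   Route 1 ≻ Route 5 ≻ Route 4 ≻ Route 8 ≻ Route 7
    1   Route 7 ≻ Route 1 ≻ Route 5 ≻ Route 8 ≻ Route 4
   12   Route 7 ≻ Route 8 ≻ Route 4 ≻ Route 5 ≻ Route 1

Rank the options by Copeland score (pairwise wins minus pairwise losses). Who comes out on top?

Pairwise results:
  Route 8 vs Route 7: Route 7 wins 13–2.
  Route 8 vs Route 4: Route 8 wins 13–2.
  Route 8 vs Route 5: Route 8 wins 12–3.
  Route 8 vs Route 1: Route 8 wins 12–3.
  Route 7 vs Route 4: Route 7 wins 13–2.
  Route 7 vs Route 5: Route 7 wins 13–2.
  Route 7 vs Route 1: Route 7 wins 13–2.
  Route 4 vs Route 5: Route 4 wins 12–3.
  Route 4 vs Route 1: Route 4 wins 12–3.
  Route 5 vs Route 1: Route 5 wins 12–3.
Copeland scores (wins − losses):
  Route 8: 3 − 1 = 2
  Route 7: 4 − 0 = 4
  Route 4: 2 − 2 = 0
  Route 5: 1 − 3 = -2
  Route 1: 0 − 4 = -4
Route 7 has the best Copeland score.

Route 7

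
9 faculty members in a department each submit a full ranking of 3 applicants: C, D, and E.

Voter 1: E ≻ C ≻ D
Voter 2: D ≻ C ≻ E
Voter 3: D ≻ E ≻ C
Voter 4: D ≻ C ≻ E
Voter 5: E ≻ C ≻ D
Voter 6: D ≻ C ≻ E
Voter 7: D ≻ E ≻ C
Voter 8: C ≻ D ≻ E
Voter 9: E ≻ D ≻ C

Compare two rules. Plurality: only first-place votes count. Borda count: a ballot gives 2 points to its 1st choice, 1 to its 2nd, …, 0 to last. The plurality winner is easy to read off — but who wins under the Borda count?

D

Plurality first-place counts: C 1, D 5, E 3 → D.
Borda totals: C 7, D 12, E 8 → D.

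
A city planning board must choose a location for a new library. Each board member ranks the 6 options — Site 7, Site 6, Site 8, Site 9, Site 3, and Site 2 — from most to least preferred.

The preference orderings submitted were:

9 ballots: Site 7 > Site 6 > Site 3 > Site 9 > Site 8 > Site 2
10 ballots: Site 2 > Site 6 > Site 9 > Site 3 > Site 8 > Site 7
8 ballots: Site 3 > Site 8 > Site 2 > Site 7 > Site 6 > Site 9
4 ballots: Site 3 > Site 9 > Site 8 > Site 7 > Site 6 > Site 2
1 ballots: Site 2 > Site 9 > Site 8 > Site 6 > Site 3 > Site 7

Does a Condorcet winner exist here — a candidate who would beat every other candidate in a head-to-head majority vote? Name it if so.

There is no Condorcet winner

Head-to-head results (32 voters total):
Site 7 vs Site 6: Site 7 wins 21–11.
Site 7 vs Site 8: Site 8 wins 23–9.
Site 7 vs Site 9: Site 7 wins 17–15.
Site 7 vs Site 3: Site 3 wins 23–9.
Site 7 vs Site 2: Site 2 wins 19–13.
Site 6 vs Site 8: Site 6 wins 19–13.
Site 6 vs Site 9: Site 6 wins 27–5.
Site 6 vs Site 3: Site 6 wins 20–12.
Site 6 vs Site 2: Site 2 wins 19–13.
Site 8 vs Site 9: Site 9 wins 24–8.
Site 8 vs Site 3: Site 3 wins 31–1.
Site 8 vs Site 2: Site 8 wins 21–11.
Site 9 vs Site 3: Site 3 wins 21–11.
Site 9 vs Site 2: Site 2 wins 19–13.
Site 3 vs Site 2: Site 3 wins 21–11.
No candidate beats all others: Site 7 beats Site 6 beats Site 8 beats Site 7, a majority cycle.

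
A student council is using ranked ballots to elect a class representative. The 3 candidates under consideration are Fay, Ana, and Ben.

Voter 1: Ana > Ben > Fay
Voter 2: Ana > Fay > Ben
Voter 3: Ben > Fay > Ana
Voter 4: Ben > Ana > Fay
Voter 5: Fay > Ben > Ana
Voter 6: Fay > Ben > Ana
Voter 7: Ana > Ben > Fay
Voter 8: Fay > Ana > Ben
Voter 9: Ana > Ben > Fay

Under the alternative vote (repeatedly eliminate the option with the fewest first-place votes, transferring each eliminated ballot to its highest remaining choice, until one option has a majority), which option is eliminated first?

Round 1: Ana 4, Fay 3, Ben 2. Ben has the fewest and is eliminated.
Round 2: Ana 5, Fay 4. Ana has a majority.

Ben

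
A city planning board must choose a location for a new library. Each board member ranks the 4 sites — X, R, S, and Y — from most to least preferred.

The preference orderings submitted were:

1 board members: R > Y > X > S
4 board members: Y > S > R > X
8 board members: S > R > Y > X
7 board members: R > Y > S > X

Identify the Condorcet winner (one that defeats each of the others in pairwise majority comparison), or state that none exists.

Head-to-head results (20 voters total):
X vs R: R wins 20–0.
X vs S: S wins 19–1.
X vs Y: Y wins 20–0.
R vs S: S wins 12–8.
R vs Y: R wins 16–4.
S vs Y: Y wins 12–8.
No candidate beats all others: R beats Y beats S beats R, a majority cycle.

None — there is no Condorcet winner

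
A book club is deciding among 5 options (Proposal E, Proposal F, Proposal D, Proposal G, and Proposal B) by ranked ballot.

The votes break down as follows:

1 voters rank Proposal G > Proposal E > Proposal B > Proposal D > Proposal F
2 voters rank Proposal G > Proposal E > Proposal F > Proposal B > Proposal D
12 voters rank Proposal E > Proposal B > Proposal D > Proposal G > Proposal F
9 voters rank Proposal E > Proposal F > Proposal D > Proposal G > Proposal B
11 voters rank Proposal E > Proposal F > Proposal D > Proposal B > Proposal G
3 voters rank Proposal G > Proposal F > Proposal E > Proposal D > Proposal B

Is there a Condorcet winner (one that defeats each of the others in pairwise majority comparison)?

Head-to-head results (38 voters total):
Proposal E vs Proposal F: Proposal E wins 35–3.
Proposal E vs Proposal D: Proposal E wins 38–0.
Proposal E vs Proposal G: Proposal E wins 32–6.
Proposal E vs Proposal B: Proposal E wins 38–0.
Proposal F vs Proposal D: Proposal F wins 25–13.
Proposal F vs Proposal G: Proposal F wins 20–18.
Proposal F vs Proposal B: Proposal F wins 25–13.
Proposal D vs Proposal G: Proposal D wins 32–6.
Proposal D vs Proposal B: Proposal D wins 23–15.
Proposal G vs Proposal B: Proposal B wins 23–15.
Proposal E beats each rival — Proposal F (35–3), Proposal D (38–0), Proposal G (32–6), Proposal B (38–0) — so Proposal E is the Condorcet winner.

Yes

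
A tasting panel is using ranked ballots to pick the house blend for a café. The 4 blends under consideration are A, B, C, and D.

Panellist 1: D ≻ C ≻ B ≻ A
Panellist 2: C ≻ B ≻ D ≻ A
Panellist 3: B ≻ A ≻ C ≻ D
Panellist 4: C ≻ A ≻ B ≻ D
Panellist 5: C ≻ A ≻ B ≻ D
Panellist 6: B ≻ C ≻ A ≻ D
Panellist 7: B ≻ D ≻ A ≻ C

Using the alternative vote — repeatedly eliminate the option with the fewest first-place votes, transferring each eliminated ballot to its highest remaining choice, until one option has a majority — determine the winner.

Round 1: B 3, C 3, D 1, A 0. A has the fewest and is eliminated.
Round 2: B 3, C 3, D 1. D has the fewest and is eliminated.
Round 3: C 4, B 3. C has a majority.

C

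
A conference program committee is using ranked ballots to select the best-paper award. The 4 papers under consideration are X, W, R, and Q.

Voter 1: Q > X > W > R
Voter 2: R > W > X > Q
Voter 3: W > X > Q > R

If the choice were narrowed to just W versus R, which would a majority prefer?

W

Ballots ranking W above R: 2.
Ballots ranking R above W: 1.
W wins the head-to-head, 2–1.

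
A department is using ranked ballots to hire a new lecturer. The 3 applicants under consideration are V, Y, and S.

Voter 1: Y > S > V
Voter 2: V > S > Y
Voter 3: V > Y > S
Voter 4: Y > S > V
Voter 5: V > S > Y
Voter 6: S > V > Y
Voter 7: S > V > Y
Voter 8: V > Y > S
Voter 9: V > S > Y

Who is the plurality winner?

First-place vote totals:
  V: 5
  Y: 2
  S: 2
V has the most first-place votes.

V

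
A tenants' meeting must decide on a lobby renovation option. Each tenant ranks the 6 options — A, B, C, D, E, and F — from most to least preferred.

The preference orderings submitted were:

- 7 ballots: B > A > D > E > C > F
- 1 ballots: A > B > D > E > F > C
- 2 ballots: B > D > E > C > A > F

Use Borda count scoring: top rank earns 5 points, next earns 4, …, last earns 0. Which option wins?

Borda scores:
  A: 7·4 + 5 + 2·1 = 35
  B: 7·5 + 4 + 2·5 = 49
  C: 7·1 + 0 + 2·2 = 11
  D: 7·3 + 3 + 2·4 = 32
  E: 7·2 + 2 + 2·3 = 22
  F: 7·0 + 1 + 2·0 = 1
B has the highest total.

B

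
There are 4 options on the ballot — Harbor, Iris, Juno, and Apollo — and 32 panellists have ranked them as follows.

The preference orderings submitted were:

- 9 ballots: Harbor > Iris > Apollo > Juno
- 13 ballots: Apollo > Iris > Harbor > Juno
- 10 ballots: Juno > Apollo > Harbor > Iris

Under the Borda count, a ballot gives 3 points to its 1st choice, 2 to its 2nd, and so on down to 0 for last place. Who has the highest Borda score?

Apollo

Borda scores:
  Harbor: 9·3 + 13·1 + 10·1 = 50
  Iris: 9·2 + 13·2 + 10·0 = 44
  Juno: 9·0 + 13·0 + 10·3 = 30
  Apollo: 9·1 + 13·3 + 10·2 = 68
Apollo has the highest total.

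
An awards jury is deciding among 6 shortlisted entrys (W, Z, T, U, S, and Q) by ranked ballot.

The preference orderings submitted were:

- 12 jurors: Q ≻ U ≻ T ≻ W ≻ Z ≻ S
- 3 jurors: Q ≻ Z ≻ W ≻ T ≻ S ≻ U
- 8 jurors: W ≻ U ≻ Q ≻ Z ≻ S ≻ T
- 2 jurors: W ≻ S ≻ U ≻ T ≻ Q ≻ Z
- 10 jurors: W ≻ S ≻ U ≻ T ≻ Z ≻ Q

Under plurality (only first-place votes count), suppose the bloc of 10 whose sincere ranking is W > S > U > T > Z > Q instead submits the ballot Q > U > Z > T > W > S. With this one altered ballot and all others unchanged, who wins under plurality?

First-place totals with the altered ballot: W 10, Z 0, T 0, U 0, S 0, Q 25.
The switch changes the winner from W to Q.

Q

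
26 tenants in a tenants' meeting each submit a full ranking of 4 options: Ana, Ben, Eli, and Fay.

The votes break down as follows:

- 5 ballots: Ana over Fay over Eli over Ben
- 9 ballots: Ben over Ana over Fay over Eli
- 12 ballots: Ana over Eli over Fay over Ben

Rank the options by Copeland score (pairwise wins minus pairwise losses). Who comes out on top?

Ana

Pairwise results:
  Ana vs Ben: Ana wins 17–9.
  Ana vs Eli: Ana wins 26–0.
  Ana vs Fay: Ana wins 26–0.
  Ben vs Eli: Eli wins 17–9.
  Ben vs Fay: Fay wins 17–9.
  Eli vs Fay: Fay wins 14–12.
Copeland scores (wins − losses):
  Ana: 3 − 0 = 3
  Ben: 0 − 3 = -3
  Eli: 1 − 2 = -1
  Fay: 2 − 1 = 1
Ana has the best Copeland score.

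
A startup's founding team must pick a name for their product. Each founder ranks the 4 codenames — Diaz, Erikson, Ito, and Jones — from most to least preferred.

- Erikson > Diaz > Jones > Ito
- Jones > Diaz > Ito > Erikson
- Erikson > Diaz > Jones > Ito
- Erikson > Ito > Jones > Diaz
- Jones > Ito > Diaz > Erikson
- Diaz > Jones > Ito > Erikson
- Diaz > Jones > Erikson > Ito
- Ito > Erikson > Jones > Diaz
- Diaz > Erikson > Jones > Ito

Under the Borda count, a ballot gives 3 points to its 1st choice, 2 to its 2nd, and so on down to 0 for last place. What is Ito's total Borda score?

9

Borda scores:
  Diaz: 2 + 2 + 2 + 0 + 1 + 3 + 3 + 0 + 3 = 16
  Erikson: 3 + 0 + 3 + 3 + 0 + 0 + 1 + 2 + 2 = 14
  Ito: 0 + 1 + 0 + 2 + 2 + 1 + 0 + 3 + 0 = 9
  Jones: 1 + 3 + 1 + 1 + 3 + 2 + 2 + 1 + 1 = 15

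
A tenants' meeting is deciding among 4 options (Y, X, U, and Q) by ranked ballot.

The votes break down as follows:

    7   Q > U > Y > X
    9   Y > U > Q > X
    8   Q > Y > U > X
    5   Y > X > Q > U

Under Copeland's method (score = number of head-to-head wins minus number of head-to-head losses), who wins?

Q

Pairwise results:
  Y vs X: Y wins 29–0.
  Y vs U: Y wins 22–7.
  Y vs Q: Q wins 15–14.
  X vs U: U wins 24–5.
  X vs Q: Q wins 24–5.
  U vs Q: Q wins 20–9.
Copeland scores (wins − losses):
  Y: 2 − 1 = 1
  X: 0 − 3 = -3
  U: 1 − 2 = -1
  Q: 3 − 0 = 3
Q has the best Copeland score.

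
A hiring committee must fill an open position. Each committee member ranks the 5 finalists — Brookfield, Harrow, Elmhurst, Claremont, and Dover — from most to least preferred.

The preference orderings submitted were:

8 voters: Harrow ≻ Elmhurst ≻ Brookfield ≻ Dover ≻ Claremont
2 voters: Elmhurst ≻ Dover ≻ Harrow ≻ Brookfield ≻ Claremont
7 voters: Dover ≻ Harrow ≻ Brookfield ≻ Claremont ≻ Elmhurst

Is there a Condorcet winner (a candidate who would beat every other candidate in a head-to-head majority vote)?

Head-to-head results (17 voters total):
Brookfield vs Harrow: Harrow wins 17–0.
Brookfield vs Elmhurst: Elmhurst wins 10–7.
Brookfield vs Claremont: Brookfield wins 17–0.
Brookfield vs Dover: Dover wins 9–8.
Harrow vs Elmhurst: Harrow wins 15–2.
Harrow vs Claremont: Harrow wins 17–0.
Harrow vs Dover: Dover wins 9–8.
Elmhurst vs Claremont: Elmhurst wins 10–7.
Elmhurst vs Dover: Elmhurst wins 10–7.
Claremont vs Dover: Dover wins 17–0.
No candidate beats all others: Harrow beats Elmhurst beats Dover beats Harrow, a majority cycle.

No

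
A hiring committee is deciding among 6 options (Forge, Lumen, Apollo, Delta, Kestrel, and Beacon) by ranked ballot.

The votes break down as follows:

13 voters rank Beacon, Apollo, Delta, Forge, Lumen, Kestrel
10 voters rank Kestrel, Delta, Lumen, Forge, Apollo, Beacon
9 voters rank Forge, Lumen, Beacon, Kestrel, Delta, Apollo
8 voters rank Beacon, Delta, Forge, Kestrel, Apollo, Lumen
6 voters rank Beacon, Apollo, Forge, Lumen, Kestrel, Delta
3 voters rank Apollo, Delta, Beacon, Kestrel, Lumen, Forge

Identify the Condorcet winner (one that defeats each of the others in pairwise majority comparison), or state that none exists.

Beacon

Head-to-head results (49 voters total):
Forge vs Lumen: Forge wins 36–13.
Forge vs Apollo: Forge wins 27–22.
Forge vs Delta: Delta wins 34–15.
Forge vs Kestrel: Forge wins 36–13.
Forge vs Beacon: Beacon wins 30–19.
Lumen vs Apollo: Apollo wins 30–19.
Lumen vs Delta: Delta wins 34–15.
Lumen vs Kestrel: Lumen wins 28–21.
Lumen vs Beacon: Beacon wins 30–19.
Apollo vs Delta: Delta wins 27–22.
Apollo vs Kestrel: Kestrel wins 27–22.
Apollo vs Beacon: Beacon wins 36–13.
Delta vs Kestrel: Kestrel wins 25–24.
Delta vs Beacon: Beacon wins 36–13.
Kestrel vs Beacon: Beacon wins 39–10.
Beacon beats each rival — Forge (30–19), Lumen (30–19), Apollo (36–13), Delta (36–13), Kestrel (39–10) — so Beacon is the Condorcet winner.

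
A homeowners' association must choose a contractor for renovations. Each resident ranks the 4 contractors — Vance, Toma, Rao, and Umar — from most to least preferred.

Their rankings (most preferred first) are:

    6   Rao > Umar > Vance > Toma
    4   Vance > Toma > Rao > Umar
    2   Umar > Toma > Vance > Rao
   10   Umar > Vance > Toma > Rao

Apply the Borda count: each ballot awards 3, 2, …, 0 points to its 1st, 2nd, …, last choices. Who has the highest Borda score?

Borda scores:
  Vance: 6·1 + 4·3 + 2·1 + 10·2 = 40
  Toma: 6·0 + 4·2 + 2·2 + 10·1 = 22
  Rao: 6·3 + 4·1 + 2·0 + 10·0 = 22
  Umar: 6·2 + 4·0 + 2·3 + 10·3 = 48
Umar has the highest total.

Umar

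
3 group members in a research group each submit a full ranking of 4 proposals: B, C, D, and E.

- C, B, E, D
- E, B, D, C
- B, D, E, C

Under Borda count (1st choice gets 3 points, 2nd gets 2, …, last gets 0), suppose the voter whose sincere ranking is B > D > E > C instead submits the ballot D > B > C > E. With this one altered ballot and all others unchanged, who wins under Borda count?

B

Borda totals with the altered ballot: B 6, C 4, D 4, E 4.
The winner is unchanged: still B.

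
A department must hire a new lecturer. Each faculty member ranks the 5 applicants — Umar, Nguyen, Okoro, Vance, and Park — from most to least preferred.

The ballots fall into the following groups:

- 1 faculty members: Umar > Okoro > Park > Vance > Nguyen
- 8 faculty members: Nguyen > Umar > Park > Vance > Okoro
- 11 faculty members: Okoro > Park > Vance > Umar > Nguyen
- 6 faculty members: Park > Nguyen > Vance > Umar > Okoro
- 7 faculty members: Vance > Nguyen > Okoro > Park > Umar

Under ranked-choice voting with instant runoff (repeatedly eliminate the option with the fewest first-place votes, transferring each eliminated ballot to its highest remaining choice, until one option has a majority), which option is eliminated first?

Umar

Round 1: Okoro 11, Nguyen 8, Vance 7, Park 6, Umar 1. Umar has the fewest and is eliminated.
Round 2: Okoro 12, Nguyen 8, Vance 7, Park 6. Park has the fewest and is eliminated.
Round 3: Nguyen 14, Okoro 12, Vance 7. Vance has the fewest and is eliminated.
Round 4: Nguyen 21, Okoro 12. Nguyen has a majority.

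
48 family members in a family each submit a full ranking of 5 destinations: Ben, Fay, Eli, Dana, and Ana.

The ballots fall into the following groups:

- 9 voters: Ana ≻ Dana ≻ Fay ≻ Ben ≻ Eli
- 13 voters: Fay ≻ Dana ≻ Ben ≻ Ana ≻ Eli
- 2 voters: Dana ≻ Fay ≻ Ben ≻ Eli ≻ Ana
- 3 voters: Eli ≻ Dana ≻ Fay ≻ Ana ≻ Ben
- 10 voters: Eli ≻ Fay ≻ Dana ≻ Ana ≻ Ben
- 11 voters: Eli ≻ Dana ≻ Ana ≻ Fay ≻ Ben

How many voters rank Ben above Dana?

0

Ballots ranking Ben above Dana: 0.
Ballots ranking Dana above Ben: 9+13+2+3+10+11 = 48.
So 0 of 48 voters prefer Ben to Dana.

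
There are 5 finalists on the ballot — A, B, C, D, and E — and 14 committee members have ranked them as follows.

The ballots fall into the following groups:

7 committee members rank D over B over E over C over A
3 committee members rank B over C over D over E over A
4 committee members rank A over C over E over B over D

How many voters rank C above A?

Ballots ranking C above A: 7+3 = 10.
Ballots ranking A above C: 4.
So 10 of 14 voters prefer C to A.

10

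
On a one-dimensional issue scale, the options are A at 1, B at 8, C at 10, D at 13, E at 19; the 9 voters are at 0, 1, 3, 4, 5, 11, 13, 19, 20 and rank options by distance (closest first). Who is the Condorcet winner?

With single-peaked preferences on a line, the Condorcet winner is the candidate closest to the median voter.
The median voter (position 5) is closest to B at 8.
Check: B vs C — voters closer to B: 5 of 9.

B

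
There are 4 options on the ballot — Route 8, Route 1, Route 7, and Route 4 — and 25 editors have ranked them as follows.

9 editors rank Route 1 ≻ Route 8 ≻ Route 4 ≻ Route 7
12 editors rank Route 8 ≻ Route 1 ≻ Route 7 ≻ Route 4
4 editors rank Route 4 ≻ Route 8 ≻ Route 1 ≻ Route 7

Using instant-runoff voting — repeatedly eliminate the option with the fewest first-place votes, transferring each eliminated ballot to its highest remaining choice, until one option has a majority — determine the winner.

Round 1: Route 8 12, Route 1 9, Route 4 4, Route 7 0. Route 7 has the fewest and is eliminated.
Round 2: Route 8 12, Route 1 9, Route 4 4. Route 4 has the fewest and is eliminated.
Round 3: Route 8 16, Route 1 9. Route 8 has a majority.

Route 8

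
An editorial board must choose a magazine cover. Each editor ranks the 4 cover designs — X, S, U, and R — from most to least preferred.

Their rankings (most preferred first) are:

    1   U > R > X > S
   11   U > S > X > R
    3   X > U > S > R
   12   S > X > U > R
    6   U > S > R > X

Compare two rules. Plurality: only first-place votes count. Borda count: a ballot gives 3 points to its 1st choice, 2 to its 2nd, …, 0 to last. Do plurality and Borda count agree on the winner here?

No

Plurality first-place counts: X 3, S 12, U 18, R 0 → U.
Borda totals: X 45, S 73, U 72, R 8 → S.
The two rules disagree: plurality picks U, Borda picks S.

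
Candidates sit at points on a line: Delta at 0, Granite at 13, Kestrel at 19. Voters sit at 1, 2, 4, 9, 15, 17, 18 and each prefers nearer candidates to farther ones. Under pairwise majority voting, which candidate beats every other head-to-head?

Granite

With single-peaked preferences on a line, the Condorcet winner is the candidate closest to the median voter.
The median voter (position 9) is closest to Granite at 13.
Check: Granite vs Delta — voters closer to Granite: 4 of 7.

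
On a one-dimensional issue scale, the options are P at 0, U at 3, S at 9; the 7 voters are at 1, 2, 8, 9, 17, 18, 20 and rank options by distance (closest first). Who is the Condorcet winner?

S

With single-peaked preferences on a line, the Condorcet winner is the candidate closest to the median voter.
The median voter (position 9) is closest to S at 9.
Check: S vs P — voters closer to S: 5 of 7.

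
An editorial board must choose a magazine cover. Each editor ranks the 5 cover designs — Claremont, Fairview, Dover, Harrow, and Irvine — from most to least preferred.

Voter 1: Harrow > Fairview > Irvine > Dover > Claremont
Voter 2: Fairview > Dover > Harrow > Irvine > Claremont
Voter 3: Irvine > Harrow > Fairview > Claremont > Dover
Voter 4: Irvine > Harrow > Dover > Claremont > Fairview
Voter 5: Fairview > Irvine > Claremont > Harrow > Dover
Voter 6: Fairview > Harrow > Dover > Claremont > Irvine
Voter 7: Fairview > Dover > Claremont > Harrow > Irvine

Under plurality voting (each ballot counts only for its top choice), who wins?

First-place vote totals:
  Claremont: 0
  Fairview: 4
  Dover: 0
  Harrow: 1
  Irvine: 2
Fairview has the most first-place votes.

Fairview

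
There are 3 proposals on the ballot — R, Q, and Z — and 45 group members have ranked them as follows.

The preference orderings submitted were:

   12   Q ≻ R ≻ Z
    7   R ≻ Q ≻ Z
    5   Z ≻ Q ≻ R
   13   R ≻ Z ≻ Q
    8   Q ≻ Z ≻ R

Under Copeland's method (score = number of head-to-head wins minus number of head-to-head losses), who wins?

Pairwise results:
  R vs Q: Q wins 25–20.
  R vs Z: R wins 32–13.
  Q vs Z: Q wins 27–18.
Copeland scores (wins − losses):
  R: 1 − 1 = 0
  Q: 2 − 0 = 2
  Z: 0 − 2 = -2
Q has the best Copeland score.

Q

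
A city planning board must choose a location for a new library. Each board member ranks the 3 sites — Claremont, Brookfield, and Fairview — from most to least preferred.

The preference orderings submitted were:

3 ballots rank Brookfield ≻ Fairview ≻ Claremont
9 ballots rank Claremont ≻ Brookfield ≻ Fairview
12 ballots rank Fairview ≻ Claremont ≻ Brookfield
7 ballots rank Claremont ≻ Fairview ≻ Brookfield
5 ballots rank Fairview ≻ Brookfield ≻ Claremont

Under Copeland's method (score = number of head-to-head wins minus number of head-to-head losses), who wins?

Fairview

Pairwise results:
  Claremont vs Brookfield: Claremont wins 28–8.
  Claremont vs Fairview: Fairview wins 20–16.
  Brookfield vs Fairview: Fairview wins 24–12.
Copeland scores (wins − losses):
  Claremont: 1 − 1 = 0
  Brookfield: 0 − 2 = -2
  Fairview: 2 − 0 = 2
Fairview has the best Copeland score.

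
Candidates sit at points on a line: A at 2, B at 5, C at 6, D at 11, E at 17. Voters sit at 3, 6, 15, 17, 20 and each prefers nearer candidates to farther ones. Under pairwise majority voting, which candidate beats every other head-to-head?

E

With single-peaked preferences on a line, the Condorcet winner is the candidate closest to the median voter.
The median voter (position 15) is closest to E at 17.
Check: E vs D — voters closer to E: 3 of 5.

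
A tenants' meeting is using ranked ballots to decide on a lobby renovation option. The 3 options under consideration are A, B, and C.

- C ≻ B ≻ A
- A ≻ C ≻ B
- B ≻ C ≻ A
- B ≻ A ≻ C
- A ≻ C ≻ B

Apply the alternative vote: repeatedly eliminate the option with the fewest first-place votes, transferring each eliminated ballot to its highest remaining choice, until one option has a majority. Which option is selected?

B

Round 1: A 2, B 2, C 1. C has the fewest and is eliminated.
Round 2: B 3, A 2. B has a majority.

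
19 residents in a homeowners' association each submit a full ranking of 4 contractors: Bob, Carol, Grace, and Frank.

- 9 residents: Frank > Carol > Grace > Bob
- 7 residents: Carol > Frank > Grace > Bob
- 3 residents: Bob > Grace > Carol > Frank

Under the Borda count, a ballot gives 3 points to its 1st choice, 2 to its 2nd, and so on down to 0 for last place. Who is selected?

Carol

Borda scores:
  Bob: 9·0 + 7·0 + 3·3 = 9
  Carol: 9·2 + 7·3 + 3·1 = 42
  Grace: 9·1 + 7·1 + 3·2 = 22
  Frank: 9·3 + 7·2 + 3·0 = 41
Carol has the highest total.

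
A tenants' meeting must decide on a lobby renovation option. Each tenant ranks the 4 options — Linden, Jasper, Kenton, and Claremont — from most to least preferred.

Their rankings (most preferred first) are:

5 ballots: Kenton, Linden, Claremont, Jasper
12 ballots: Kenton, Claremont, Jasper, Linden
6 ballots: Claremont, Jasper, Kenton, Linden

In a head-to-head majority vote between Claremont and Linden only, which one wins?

Ballots ranking Claremont above Linden: 12+6 = 18.
Ballots ranking Linden above Claremont: 5.
Claremont wins the head-to-head, 18–5.

Claremont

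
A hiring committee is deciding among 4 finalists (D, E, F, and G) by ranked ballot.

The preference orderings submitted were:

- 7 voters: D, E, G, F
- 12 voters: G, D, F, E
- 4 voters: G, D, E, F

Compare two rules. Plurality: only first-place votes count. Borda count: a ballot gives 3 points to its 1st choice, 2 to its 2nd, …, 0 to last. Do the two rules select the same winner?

Plurality first-place counts: D 7, E 0, F 0, G 16 → G.
Borda totals: D 53, E 18, F 12, G 55 → G.
The two rules agree on G.

Yes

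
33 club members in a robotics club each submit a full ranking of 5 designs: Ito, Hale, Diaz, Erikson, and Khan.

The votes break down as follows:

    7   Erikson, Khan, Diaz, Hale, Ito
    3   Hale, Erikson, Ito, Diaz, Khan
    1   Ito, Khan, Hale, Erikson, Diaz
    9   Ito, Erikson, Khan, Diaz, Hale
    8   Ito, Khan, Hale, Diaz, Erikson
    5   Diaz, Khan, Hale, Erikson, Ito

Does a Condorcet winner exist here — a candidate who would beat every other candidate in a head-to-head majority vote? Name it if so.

Ito

Head-to-head results (33 voters total):
Ito vs Hale: Ito wins 18–15.
Ito vs Diaz: Ito wins 21–12.
Ito vs Erikson: Ito wins 18–15.
Ito vs Khan: Ito wins 21–12.
Hale vs Diaz: Diaz wins 21–12.
Hale vs Erikson: Hale wins 17–16.
Hale vs Khan: Khan wins 30–3.
Diaz vs Erikson: Erikson wins 20–13.
Diaz vs Khan: Khan wins 25–8.
Erikson vs Khan: Erikson wins 19–14.
Ito beats each rival — Hale (18–15), Diaz (21–12), Erikson (18–15), Khan (21–12) — so Ito is the Condorcet winner.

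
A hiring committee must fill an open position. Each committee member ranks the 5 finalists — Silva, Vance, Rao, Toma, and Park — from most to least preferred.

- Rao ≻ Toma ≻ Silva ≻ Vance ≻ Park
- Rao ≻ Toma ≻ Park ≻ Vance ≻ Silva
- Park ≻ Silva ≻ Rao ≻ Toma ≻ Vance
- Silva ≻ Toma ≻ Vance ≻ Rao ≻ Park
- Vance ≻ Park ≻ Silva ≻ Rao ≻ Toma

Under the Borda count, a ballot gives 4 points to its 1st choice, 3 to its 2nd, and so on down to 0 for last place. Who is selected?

Borda scores:
  Silva: 2 + 0 + 3 + 4 + 2 = 11
  Vance: 1 + 1 + 0 + 2 + 4 = 8
  Rao: 4 + 4 + 2 + 1 + 1 = 12
  Toma: 3 + 3 + 1 + 3 + 0 = 10
  Park: 0 + 2 + 4 + 0 + 3 = 9
Rao has the highest total.

Rao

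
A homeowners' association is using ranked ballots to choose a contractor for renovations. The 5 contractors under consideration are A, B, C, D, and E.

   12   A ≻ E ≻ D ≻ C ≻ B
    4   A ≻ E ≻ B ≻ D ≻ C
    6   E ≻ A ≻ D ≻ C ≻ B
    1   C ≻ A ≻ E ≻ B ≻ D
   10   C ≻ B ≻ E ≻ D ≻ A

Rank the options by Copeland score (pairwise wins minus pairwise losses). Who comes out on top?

Pairwise results:
  A vs B: A wins 23–10.
  A vs C: A wins 22–11.
  A vs D: A wins 23–10.
  A vs E: A wins 17–16.
  B vs C: C wins 29–4.
  B vs D: D wins 18–15.
  B vs E: E wins 23–10.
  C vs D: D wins 22–11.
  C vs E: E wins 22–11.
  D vs E: E wins 33–0.
Copeland scores (wins − losses):
  A: 4 − 0 = 4
  B: 0 − 4 = -4
  C: 1 − 3 = -2
  D: 2 − 2 = 0
  E: 3 − 1 = 2
A has the best Copeland score.

A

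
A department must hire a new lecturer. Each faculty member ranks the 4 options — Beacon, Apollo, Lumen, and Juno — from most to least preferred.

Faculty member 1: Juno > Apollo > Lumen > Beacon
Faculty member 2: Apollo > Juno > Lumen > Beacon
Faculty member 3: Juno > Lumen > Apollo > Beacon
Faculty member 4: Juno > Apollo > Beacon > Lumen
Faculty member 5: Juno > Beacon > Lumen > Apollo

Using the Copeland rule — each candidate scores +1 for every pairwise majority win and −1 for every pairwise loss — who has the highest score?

Pairwise results:
  Beacon vs Apollo: Apollo wins 4–1.
  Beacon vs Lumen: Lumen wins 3–2.
  Beacon vs Juno: Juno wins 5–0.
  Apollo vs Lumen: Apollo wins 3–2.
  Apollo vs Juno: Juno wins 4–1.
  Lumen vs Juno: Juno wins 5–0.
Copeland scores (wins − losses):
  Beacon: 0 − 3 = -3
  Apollo: 2 − 1 = 1
  Lumen: 1 − 2 = -1
  Juno: 3 − 0 = 3
Juno has the best Copeland score.

Juno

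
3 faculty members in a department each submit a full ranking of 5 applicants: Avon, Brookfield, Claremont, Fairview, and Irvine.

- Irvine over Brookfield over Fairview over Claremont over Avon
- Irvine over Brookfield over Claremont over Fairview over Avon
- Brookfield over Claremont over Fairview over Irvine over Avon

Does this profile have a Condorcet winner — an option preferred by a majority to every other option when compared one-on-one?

Head-to-head results (3 voters total):
Avon vs Brookfield: Brookfield wins 3–0.
Avon vs Claremont: Claremont wins 3–0.
Avon vs Fairview: Fairview wins 3–0.
Avon vs Irvine: Irvine wins 3–0.
Brookfield vs Claremont: Brookfield wins 3–0.
Brookfield vs Fairview: Brookfield wins 3–0.
Brookfield vs Irvine: Irvine wins 2–1.
Claremont vs Fairview: Claremont wins 2–1.
Claremont vs Irvine: Irvine wins 2–1.
Fairview vs Irvine: Irvine wins 2–1.
Irvine beats each rival — Avon (3–0), Brookfield (2–1), Claremont (2–1), Fairview (2–1) — so Irvine is the Condorcet winner.

Yes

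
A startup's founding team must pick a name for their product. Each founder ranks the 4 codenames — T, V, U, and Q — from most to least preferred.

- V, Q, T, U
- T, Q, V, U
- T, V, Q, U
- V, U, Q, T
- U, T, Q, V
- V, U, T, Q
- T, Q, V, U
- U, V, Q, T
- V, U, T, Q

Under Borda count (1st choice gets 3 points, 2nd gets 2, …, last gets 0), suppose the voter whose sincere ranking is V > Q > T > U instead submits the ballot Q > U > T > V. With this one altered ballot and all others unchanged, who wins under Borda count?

Borda totals with the altered ballot: T 14, V 15, U 14, Q 11.
The winner is unchanged: still V.

V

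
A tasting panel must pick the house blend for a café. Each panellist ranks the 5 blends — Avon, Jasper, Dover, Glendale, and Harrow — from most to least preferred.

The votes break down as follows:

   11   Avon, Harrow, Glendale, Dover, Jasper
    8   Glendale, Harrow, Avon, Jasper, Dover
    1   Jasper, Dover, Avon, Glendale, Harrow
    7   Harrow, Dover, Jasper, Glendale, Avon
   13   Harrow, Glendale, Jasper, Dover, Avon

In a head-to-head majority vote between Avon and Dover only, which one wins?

Dover

Ballots ranking Avon above Dover: 11+8 = 19.
Ballots ranking Dover above Avon: 1+7+13 = 21.
Dover wins the head-to-head, 21–19.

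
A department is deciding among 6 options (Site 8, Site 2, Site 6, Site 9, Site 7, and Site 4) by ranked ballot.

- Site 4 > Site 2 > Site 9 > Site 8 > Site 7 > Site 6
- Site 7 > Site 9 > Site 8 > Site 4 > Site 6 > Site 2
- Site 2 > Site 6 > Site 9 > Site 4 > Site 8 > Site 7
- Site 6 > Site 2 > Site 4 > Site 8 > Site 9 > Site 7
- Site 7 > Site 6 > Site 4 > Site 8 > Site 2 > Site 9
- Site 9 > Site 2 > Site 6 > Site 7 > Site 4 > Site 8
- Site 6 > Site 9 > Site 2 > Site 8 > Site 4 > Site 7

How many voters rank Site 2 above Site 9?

Ballots ranking Site 2 above Site 9: 4.
Ballots ranking Site 9 above Site 2: 3.
So 4 of 7 voters prefer Site 2 to Site 9.

4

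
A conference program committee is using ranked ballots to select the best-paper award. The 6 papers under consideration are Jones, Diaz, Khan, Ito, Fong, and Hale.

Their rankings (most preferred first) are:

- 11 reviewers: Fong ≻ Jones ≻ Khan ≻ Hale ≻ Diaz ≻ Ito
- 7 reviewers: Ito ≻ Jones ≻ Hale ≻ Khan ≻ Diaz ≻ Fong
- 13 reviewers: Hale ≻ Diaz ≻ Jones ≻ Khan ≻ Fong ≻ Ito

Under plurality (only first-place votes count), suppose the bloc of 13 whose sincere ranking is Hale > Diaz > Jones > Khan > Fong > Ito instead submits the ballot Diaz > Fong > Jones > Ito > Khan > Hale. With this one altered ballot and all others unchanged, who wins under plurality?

Diaz

First-place totals with the altered ballot: Jones 0, Diaz 13, Khan 0, Ito 7, Fong 11, Hale 0.
The switch changes the winner from Hale to Diaz.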